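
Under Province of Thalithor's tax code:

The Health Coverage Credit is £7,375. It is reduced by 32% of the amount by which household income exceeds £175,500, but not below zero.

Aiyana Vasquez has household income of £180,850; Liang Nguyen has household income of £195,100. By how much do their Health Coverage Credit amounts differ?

£4,560

Aiyana (£180,850): Health Coverage Credit: 32% of the £5,350 excess over £175,500 is £1,712; credit = £7,375 − £1,712 = £5,663.
Liang (£195,100): Health Coverage Credit: 32% of the £19,600 excess over £175,500 is £6,272; credit = £7,375 − £6,272 = £1,103.
Difference: |£5,663 − £1,103| = £4,560.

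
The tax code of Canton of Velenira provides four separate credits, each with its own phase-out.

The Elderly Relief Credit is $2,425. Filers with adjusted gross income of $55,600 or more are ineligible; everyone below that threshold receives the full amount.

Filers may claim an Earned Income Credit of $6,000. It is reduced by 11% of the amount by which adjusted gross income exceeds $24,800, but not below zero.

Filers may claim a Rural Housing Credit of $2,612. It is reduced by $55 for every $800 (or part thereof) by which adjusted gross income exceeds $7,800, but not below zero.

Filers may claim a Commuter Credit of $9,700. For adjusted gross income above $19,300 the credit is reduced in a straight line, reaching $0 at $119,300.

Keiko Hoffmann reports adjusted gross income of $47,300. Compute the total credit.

$12,934

Elderly Relief Credit: $47,300 is below the $55,600 cutoff, so the full $2,425 applies.
Earned Income Credit: 11% of the $22,500 excess over $24,800 is $2,475; credit = $6,000 − $2,475 = $3,525.
Rural Housing Credit: income exceeds $7,800 by $39,500 → 50 increments × $55 = $2,750 ≥ base, so the credit is $0.
Commuter Credit: $47,300 is $28,000 into a $100,000 phase-out range, leaving 72,000/100,000 of the credit: $9,700 × 72,000/100,000 = $6,984.
Total: $2,425 + $3,525 + $0 + $6,984 = $12,934.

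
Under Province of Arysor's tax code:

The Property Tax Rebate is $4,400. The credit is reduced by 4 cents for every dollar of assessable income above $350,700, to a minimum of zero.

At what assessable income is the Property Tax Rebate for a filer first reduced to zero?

The credit falls by 4% of each dollar above $350,700, so it reaches zero when the excess is $4,400 / 4% = $110,000: income = $350,700 + $110,000 = $460,700.

$460,700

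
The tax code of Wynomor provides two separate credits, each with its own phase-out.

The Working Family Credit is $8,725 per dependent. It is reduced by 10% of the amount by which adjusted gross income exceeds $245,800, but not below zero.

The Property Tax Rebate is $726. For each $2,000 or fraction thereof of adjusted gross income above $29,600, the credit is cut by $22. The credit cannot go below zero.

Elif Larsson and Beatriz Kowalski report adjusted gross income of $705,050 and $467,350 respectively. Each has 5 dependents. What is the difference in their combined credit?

Elif ($705,050): Working Family Credit: base = 5 × $8,725 = $43,625. 10% of the $459,250 excess over $245,800 is $45,925 ≥ base, so the credit is $0. Property Tax Rebate: income exceeds $29,600 by $675,450 → 338 increments × $22 = $7,436 ≥ base, so the credit is $0. total $0 + $0 = $0
Beatriz ($467,350): Working Family Credit: base = 5 × $8,725 = $43,625. 10% of the $221,550 excess over $245,800 is $22,155; credit = $43,625 − $22,155 = $21,470. Property Tax Rebate: income exceeds $29,600 by $437,750 → 219 increments × $22 = $4,818 ≥ base, so the credit is $0. total $21,470 + $0 = $21,470
Difference: |$0 − $21,470| = $21,470.

$21,470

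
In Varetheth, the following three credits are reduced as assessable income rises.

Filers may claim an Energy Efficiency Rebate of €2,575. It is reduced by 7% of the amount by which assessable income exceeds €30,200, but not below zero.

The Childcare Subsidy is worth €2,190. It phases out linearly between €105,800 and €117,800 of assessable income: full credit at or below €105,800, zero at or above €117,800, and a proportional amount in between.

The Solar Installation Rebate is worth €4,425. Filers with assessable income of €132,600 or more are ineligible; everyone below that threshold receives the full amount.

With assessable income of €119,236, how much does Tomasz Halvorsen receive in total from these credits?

€4,425

Energy Efficiency Rebate: 7% of the €89,036 excess over €30,200 is €6,232.52 ≥ base, so the credit is €0.
Childcare Subsidy: €119,236 is at or above €117,800, so the credit is €0.
Solar Installation Rebate: €119,236 is below the €132,600 cutoff, so the full €4,425 applies.
Total: €0 + €0 + €4,425 = €4,425.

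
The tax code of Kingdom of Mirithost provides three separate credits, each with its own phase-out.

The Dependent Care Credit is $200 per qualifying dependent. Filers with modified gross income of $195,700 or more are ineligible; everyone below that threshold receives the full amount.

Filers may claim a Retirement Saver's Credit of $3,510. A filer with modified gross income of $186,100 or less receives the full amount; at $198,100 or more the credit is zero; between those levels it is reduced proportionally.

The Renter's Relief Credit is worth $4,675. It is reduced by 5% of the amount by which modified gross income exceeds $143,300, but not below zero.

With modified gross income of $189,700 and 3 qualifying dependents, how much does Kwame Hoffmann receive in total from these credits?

$5,412

Dependent Care Credit: base = 3 × $200 = $600. $189,700 is below the $195,700 cutoff, so the full $600 applies.
Retirement Saver's Credit: $189,700 is $3,600 into a $12,000 phase-out range, leaving 8,400/12,000 of the credit: $3,510 × 8,400/12,000 = $2,457.
Renter's Relief Credit: 5% of the $46,400 excess over $143,300 is $2,320; credit = $4,675 − $2,320 = $2,355.
Total: $600 + $2,457 + $2,355 = $5,412.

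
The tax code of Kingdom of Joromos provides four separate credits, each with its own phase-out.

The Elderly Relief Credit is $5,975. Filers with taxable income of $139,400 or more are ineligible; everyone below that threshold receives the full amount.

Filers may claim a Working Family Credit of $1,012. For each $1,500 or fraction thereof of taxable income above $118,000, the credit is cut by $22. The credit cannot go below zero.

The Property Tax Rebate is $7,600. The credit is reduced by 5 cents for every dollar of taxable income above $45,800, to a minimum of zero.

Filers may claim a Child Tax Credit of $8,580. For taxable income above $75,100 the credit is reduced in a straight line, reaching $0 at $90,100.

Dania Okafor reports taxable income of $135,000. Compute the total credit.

$9,863

Elderly Relief Credit: $135,000 is below the $139,400 cutoff, so the full $5,975 applies.
Working Family Credit: income exceeds $118,000 by $17,000, which is 12 full-or-partial $1,500 increments; reduction = 12 × $22 = $264, leaving $748.
Property Tax Rebate: 5% of the $89,200 excess over $45,800 is $4,460; credit = $7,600 − $4,460 = $3,140.
Child Tax Credit: $135,000 is at or above $90,100, so the credit is $0.
Total: $5,975 + $748 + $3,140 + $0 = $9,863.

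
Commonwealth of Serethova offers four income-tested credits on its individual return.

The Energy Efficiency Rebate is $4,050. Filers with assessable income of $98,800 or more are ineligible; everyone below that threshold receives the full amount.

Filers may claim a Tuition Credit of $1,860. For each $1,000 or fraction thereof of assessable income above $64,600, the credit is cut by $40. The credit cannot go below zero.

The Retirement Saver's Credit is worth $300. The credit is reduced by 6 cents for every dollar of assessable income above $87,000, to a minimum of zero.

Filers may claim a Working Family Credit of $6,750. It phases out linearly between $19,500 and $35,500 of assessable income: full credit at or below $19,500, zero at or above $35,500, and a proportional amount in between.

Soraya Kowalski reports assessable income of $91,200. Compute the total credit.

$4,878

Energy Efficiency Rebate: $91,200 is below the $98,800 cutoff, so the full $4,050 applies.
Tuition Credit: income exceeds $64,600 by $26,600, which is 27 full-or-partial $1,000 increments; reduction = 27 × $40 = $1,080, leaving $780.
Retirement Saver's Credit: 6% of the $4,200 excess over $87,000 is $252; credit = $300 − $252 = $48.
Working Family Credit: $91,200 is at or above $35,500, so the credit is $0.
Total: $4,050 + $780 + $48 + $0 = $4,878.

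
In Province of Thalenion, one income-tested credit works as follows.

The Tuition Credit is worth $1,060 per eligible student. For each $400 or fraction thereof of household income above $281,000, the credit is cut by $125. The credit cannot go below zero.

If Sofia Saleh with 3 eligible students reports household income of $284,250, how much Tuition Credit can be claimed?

$2,055

Tuition Credit: base = 3 × $1,060 = $3,180. income exceeds $281,000 by $3,250, which is 9 full-or-partial $400 increments; reduction = 9 × $125 = $1,125, leaving $2,055.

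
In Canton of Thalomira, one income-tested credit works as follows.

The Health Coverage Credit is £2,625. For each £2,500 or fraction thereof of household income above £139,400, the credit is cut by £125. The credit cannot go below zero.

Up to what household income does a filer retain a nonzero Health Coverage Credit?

After 20 increments the reduction is 20 × £125 = £2,500, leaving £125; one more increment wipes it out. Increment 20 ends at excess 20 × £2,500 = £50,000, so the highest qualifying income is £139,400 + £50,000 = £189,400.

£189,400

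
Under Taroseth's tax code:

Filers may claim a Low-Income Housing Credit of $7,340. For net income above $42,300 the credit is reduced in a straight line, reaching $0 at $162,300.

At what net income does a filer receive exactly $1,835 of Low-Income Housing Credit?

$132,300

$1,835 is 1,835/7,340 of the full $7,340, so 5,505/7,340 of the $120,000 range has been used: income = $42,300 + $120,000 × 5,505/7,340 = $132,300.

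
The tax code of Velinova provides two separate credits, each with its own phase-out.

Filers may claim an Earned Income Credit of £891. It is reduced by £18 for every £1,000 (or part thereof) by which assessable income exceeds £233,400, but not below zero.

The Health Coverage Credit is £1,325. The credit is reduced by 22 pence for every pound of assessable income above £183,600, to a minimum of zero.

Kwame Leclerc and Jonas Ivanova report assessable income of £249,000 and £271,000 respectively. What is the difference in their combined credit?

£396

Kwame (£249,000): Earned Income Credit: income exceeds £233,400 by £15,600, which is 16 full-or-partial £1,000 increments; reduction = 16 × £18 = £288, leaving £603. Health Coverage Credit: 22% of the £65,400 excess over £183,600 is £14,388 ≥ base, so the credit is £0. total £603 + £0 = £603
Jonas (£271,000): Earned Income Credit: income exceeds £233,400 by £37,600, which is 38 full-or-partial £1,000 increments; reduction = 38 × £18 = £684, leaving £207. Health Coverage Credit: 22% of the £87,400 excess over £183,600 is £19,228 ≥ base, so the credit is £0. total £207 + £0 = £207
Difference: |£603 − £207| = £396.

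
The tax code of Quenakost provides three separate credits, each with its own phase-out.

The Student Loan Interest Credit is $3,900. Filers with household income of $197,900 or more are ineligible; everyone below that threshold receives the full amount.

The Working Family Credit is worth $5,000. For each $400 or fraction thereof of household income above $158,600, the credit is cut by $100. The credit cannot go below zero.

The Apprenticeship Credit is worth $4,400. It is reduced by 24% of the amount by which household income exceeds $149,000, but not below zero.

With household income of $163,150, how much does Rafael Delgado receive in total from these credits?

$8,704

Student Loan Interest Credit: $163,150 is below the $197,900 cutoff, so the full $3,900 applies.
Working Family Credit: income exceeds $158,600 by $4,550, which is 12 full-or-partial $400 increments; reduction = 12 × $100 = $1,200, leaving $3,800.
Apprenticeship Credit: 24% of the $14,150 excess over $149,000 is $3,396; credit = $4,400 − $3,396 = $1,004.
Total: $3,900 + $3,800 + $1,004 = $8,704.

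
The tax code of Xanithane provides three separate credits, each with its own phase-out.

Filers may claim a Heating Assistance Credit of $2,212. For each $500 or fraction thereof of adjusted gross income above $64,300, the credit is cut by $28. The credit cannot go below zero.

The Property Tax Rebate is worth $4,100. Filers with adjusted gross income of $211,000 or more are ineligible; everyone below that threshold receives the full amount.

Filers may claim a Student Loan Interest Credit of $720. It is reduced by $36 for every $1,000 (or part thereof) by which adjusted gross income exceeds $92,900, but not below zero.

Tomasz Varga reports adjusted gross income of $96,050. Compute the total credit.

Heating Assistance Credit: income exceeds $64,300 by $31,750, which is 64 full-or-partial $500 increments; reduction = 64 × $28 = $1,792, leaving $420.
Property Tax Rebate: $96,050 is below the $211,000 cutoff, so the full $4,100 applies.
Student Loan Interest Credit: income exceeds $92,900 by $3,150, which is 4 full-or-partial $1,000 increments; reduction = 4 × $36 = $144, leaving $576.
Total: $420 + $4,100 + $576 = $5,096.

$5,096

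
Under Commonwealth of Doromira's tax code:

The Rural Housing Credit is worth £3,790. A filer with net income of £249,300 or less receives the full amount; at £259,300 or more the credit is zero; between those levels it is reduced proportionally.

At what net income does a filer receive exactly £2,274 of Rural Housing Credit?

£2,274 is 2,274/3,790 of the full £3,790, so 1,516/3,790 of the £10,000 range has been used: income = £249,300 + £10,000 × 1,516/3,790 = £253,300.

£253,300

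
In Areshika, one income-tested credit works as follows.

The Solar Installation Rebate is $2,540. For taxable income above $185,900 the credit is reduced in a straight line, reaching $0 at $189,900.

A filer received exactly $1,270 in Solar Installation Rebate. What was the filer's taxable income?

$1,270 is 1,270/2,540 of the full $2,540, so 1,270/2,540 of the $4,000 range has been used: income = $185,900 + $4,000 × 1,270/2,540 = $187,900.

$187,900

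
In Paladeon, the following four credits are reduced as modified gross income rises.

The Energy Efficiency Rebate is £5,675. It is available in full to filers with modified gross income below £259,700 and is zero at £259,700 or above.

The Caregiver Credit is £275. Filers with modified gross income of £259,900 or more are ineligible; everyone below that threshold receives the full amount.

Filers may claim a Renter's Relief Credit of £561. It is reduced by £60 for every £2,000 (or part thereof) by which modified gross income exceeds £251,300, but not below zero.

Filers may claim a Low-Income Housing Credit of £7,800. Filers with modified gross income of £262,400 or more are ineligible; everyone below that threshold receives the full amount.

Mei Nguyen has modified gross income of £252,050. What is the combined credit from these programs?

Energy Efficiency Rebate: £252,050 is below the £259,700 cutoff, so the full £5,675 applies.
Caregiver Credit: £252,050 is below the £259,900 cutoff, so the full £275 applies.
Renter's Relief Credit: income exceeds £251,300 by £750, which is 1 full-or-partial £2,000 increment; reduction = 1 × £60 = £60, leaving £501.
Low-Income Housing Credit: £252,050 is below the £262,400 cutoff, so the full £7,800 applies.
Total: £5,675 + £275 + £501 + £7,800 = £14,251.

£14,251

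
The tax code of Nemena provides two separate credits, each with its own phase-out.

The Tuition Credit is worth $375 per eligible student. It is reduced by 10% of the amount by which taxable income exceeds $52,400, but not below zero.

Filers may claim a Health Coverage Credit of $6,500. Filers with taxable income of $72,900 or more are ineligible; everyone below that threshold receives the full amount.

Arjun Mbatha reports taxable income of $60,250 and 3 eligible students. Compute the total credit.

Tuition Credit: base = 3 × $375 = $1,125. 10% of the $7,850 excess over $52,400 is $785; credit = $1,125 − $785 = $340.
Health Coverage Credit: $60,250 is below the $72,900 cutoff, so the full $6,500 applies.
Total: $340 + $6,500 = $6,840.

$6,840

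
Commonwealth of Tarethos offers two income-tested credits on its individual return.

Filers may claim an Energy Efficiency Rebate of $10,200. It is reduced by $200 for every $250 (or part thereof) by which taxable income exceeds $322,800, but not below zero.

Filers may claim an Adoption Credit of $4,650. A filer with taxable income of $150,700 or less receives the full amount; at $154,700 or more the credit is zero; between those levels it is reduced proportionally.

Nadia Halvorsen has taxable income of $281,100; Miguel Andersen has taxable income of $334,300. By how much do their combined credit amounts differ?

$9,200

Nadia ($281,100): Energy Efficiency Rebate: $281,100 is at or below the $322,800 threshold, so the full $10,200 applies. Adoption Credit: $281,100 is at or above $154,700, so the credit is $0. total $10,200 + $0 = $10,200
Miguel ($334,300): Energy Efficiency Rebate: income exceeds $322,800 by $11,500, which is 46 full-or-partial $250 increments; reduction = 46 × $200 = $9,200, leaving $1,000. Adoption Credit: $334,300 is at or above $154,700, so the credit is $0. total $1,000 + $0 = $1,000
Difference: |$10,200 − $1,000| = $9,200.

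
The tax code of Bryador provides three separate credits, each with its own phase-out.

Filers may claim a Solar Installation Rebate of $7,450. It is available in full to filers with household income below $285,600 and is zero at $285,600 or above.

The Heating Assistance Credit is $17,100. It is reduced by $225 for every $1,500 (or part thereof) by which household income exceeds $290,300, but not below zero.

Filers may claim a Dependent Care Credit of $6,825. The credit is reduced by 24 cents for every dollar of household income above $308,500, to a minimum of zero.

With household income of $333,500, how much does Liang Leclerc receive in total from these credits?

Solar Installation Rebate: $333,500 meets or exceeds the $285,600 cutoff, so the credit is $0.
Heating Assistance Credit: income exceeds $290,300 by $43,200, which is 29 full-or-partial $1,500 increments; reduction = 29 × $225 = $6,525, leaving $10,575.
Dependent Care Credit: 24% of the $25,000 excess over $308,500 is $6,000; credit = $6,825 − $6,000 = $825.
Total: $0 + $10,575 + $825 = $11,400.

$11,400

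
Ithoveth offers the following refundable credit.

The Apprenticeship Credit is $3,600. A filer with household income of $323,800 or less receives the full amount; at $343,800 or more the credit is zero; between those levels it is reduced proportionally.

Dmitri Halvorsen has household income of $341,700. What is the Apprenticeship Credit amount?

$378

Apprenticeship Credit: $341,700 is $17,900 into a $20,000 phase-out range, leaving 2,100/20,000 of the credit: $3,600 × 2,100/20,000 = $378.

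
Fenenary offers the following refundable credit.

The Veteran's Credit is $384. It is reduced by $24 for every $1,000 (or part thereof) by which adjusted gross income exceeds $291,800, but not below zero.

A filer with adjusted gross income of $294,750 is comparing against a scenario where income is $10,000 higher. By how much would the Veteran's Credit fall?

$240

At $294,750 — income exceeds $291,800 by $2,950, which is 3 full-or-partial $1,000 increments; reduction = 3 × $24 = $72, leaving $312.
At $304,750 — income exceeds $291,800 by $12,950, which is 13 full-or-partial $1,000 increments; reduction = 13 × $24 = $312, leaving $72.
Lost: $312 − $72 = $240.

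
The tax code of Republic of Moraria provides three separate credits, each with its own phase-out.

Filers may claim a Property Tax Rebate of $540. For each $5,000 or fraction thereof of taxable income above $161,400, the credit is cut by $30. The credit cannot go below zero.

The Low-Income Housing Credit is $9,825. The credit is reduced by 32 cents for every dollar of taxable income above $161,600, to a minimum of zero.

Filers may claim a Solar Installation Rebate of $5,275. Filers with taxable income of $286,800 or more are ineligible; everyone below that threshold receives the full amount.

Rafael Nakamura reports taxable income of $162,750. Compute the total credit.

$15,242

Property Tax Rebate: income exceeds $161,400 by $1,350, which is 1 full-or-partial $5,000 increment; reduction = 1 × $30 = $30, leaving $510.
Low-Income Housing Credit: 32% of the $1,150 excess over $161,600 is $368; credit = $9,825 − $368 = $9,457.
Solar Installation Rebate: $162,750 is below the $286,800 cutoff, so the full $5,275 applies.
Total: $510 + $9,457 + $5,275 = $15,242.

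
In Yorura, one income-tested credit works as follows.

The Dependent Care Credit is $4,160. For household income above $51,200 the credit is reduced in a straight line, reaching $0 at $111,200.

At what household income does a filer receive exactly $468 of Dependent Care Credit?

$104,450

$468 is 468/4,160 of the full $4,160, so 3,692/4,160 of the $60,000 range has been used: income = $51,200 + $60,000 × 3,692/4,160 = $104,450.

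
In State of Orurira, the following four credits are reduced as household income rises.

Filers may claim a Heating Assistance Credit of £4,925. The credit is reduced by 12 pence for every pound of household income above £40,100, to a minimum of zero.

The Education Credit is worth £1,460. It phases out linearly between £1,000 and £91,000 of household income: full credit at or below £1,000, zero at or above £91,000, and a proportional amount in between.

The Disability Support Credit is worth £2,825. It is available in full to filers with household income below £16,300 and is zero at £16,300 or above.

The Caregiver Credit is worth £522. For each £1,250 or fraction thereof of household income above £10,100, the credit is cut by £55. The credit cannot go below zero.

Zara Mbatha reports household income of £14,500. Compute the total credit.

£9,293

Heating Assistance Credit: £14,500 is at or below the £40,100 threshold, so the full £4,925 applies.
Education Credit: £14,500 is £13,500 into a £90,000 phase-out range, leaving 76,500/90,000 of the credit: £1,460 × 76,500/90,000 = £1,241.
Disability Support Credit: £14,500 is below the £16,300 cutoff, so the full £2,825 applies.
Caregiver Credit: income exceeds £10,100 by £4,400, which is 4 full-or-partial £1,250 increments; reduction = 4 × £55 = £220, leaving £302.
Total: £4,925 + £1,241 + £2,825 + £302 = £9,293.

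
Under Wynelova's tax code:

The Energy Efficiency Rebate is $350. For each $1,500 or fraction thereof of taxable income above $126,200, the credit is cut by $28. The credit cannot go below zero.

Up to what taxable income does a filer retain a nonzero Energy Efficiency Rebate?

After 12 increments the reduction is 12 × $28 = $336, leaving $14; one more increment wipes it out. Increment 12 ends at excess 12 × $1,500 = $18,000, so the highest qualifying income is $126,200 + $18,000 = $144,200.

$144,200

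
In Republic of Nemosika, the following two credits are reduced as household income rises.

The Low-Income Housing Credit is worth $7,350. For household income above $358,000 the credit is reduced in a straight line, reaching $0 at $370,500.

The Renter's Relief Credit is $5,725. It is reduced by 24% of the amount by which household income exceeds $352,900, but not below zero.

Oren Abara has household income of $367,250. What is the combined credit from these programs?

Low-Income Housing Credit: $367,250 is $9,250 into a $12,500 phase-out range, leaving 3,250/12,500 of the credit: $7,350 × 3,250/12,500 = $1,911.
Renter's Relief Credit: 24% of the $14,350 excess over $352,900 is $3,444; credit = $5,725 − $3,444 = $2,281.
Total: $1,911 + $2,281 = $4,192.

$4,192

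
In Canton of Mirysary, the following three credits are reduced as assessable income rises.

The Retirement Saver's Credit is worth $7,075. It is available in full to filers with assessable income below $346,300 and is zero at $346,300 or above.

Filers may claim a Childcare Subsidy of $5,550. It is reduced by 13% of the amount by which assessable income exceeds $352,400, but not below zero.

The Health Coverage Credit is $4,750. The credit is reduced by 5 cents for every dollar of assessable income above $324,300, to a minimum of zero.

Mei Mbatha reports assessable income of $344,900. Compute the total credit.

$16,345

Retirement Saver's Credit: $344,900 is below the $346,300 cutoff, so the full $7,075 applies.
Childcare Subsidy: $344,900 is at or below the $352,400 threshold, so the full $5,550 applies.
Health Coverage Credit: 5% of the $20,600 excess over $324,300 is $1,030; credit = $4,750 − $1,030 = $3,720.
Total: $7,075 + $5,550 + $3,720 = $16,345.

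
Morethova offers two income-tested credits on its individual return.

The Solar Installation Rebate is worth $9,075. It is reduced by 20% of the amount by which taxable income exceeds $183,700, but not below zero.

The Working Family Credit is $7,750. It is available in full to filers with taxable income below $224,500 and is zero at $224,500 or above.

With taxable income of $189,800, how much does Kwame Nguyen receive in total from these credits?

$15,605

Solar Installation Rebate: 20% of the $6,100 excess over $183,700 is $1,220; credit = $9,075 − $1,220 = $7,855.
Working Family Credit: $189,800 is below the $224,500 cutoff, so the full $7,750 applies.
Total: $7,855 + $7,750 = $15,605.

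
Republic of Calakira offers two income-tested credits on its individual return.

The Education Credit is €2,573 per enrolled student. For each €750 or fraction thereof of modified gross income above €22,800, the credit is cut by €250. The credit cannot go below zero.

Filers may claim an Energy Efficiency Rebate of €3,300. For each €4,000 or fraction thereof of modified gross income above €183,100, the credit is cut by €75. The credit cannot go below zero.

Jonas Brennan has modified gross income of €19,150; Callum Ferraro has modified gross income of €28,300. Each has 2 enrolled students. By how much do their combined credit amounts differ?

€2,000

Jonas (€19,150): Education Credit: base = 2 × €2,573 = €5,146. €19,150 is at or below the €22,800 threshold, so the full €5,146 applies. Energy Efficiency Rebate: €19,150 is at or below the €183,100 threshold, so the full €3,300 applies. total €5,146 + €3,300 = €8,446
Callum (€28,300): Education Credit: base = 2 × €2,573 = €5,146. income exceeds €22,800 by €5,500, which is 8 full-or-partial €750 increments; reduction = 8 × €250 = €2,000, leaving €3,146. Energy Efficiency Rebate: €28,300 is at or below the €183,100 threshold, so the full €3,300 applies. total €3,146 + €3,300 = €6,446
Difference: |€8,446 − €6,446| = €2,000.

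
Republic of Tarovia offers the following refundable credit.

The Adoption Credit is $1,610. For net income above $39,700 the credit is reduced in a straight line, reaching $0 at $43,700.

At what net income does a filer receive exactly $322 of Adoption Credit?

$42,900

$322 is 322/1,610 of the full $1,610, so 1,288/1,610 of the $4,000 range has been used: income = $39,700 + $4,000 × 1,288/1,610 = $42,900.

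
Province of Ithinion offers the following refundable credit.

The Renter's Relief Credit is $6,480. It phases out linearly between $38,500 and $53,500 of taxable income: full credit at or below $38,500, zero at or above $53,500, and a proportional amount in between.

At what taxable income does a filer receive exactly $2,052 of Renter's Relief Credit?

$48,750

$2,052 is 2,052/6,480 of the full $6,480, so 4,428/6,480 of the $15,000 range has been used: income = $38,500 + $15,000 × 4,428/6,480 = $48,750.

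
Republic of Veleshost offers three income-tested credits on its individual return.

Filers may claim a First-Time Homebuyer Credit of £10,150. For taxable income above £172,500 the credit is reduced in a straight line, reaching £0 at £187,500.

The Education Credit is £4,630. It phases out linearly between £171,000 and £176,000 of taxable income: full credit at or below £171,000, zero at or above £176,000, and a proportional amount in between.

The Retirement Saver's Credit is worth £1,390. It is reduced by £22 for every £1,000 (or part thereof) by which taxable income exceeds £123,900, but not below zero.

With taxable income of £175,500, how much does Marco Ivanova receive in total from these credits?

First-Time Homebuyer Credit: £175,500 is £3,000 into a £15,000 phase-out range, leaving 12,000/15,000 of the credit: £10,150 × 12,000/15,000 = £8,120.
Education Credit: £175,500 is £4,500 into a £5,000 phase-out range, leaving 500/5,000 of the credit: £4,630 × 500/5,000 = £463.
Retirement Saver's Credit: income exceeds £123,900 by £51,600, which is 52 full-or-partial £1,000 increments; reduction = 52 × £22 = £1,144, leaving £246.
Total: £8,120 + £463 + £246 = £8,829.

£8,829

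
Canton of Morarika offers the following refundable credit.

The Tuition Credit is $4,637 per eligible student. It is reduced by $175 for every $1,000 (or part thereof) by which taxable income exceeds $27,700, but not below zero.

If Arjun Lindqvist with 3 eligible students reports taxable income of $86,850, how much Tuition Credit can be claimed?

Tuition Credit: base = 3 × $4,637 = $13,911. income exceeds $27,700 by $59,150, which is 60 full-or-partial $1,000 increments; reduction = 60 × $175 = $10,500, leaving $3,411.

$3,411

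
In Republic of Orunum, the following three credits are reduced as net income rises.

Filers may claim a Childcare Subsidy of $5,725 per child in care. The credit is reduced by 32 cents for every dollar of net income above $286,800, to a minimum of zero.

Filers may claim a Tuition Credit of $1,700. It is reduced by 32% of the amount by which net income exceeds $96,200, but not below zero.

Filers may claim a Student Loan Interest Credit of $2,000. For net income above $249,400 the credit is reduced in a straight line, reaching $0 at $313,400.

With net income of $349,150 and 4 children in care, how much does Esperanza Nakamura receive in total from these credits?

$2,948

Childcare Subsidy: base = 4 × $5,725 = $22,900. 32% of the $62,350 excess over $286,800 is $19,952; credit = $22,900 − $19,952 = $2,948.
Tuition Credit: 32% of the $252,950 excess over $96,200 is $80,944 ≥ base, so the credit is $0.
Student Loan Interest Credit: $349,150 is at or above $313,400, so the credit is $0.
Total: $2,948 + $0 + $0 = $2,948.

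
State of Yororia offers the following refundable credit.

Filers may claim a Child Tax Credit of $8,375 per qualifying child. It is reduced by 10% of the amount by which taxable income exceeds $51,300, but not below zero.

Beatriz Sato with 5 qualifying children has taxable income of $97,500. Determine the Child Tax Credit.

$37,255

Child Tax Credit: base = 5 × $8,375 = $41,875. 10% of the $46,200 excess over $51,300 is $4,620; credit = $41,875 − $4,620 = $37,255.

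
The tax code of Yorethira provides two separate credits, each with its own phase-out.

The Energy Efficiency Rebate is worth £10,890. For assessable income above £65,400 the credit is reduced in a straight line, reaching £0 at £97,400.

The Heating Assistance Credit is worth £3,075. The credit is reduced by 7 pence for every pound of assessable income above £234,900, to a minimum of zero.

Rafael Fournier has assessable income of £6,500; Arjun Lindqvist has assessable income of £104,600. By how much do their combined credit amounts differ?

Rafael (£6,500): Energy Efficiency Rebate: £6,500 is at or below the £65,400 threshold, so the full £10,890 applies. Heating Assistance Credit: £6,500 is at or below the £234,900 threshold, so the full £3,075 applies. total £10,890 + £3,075 = £13,965
Arjun (£104,600): Energy Efficiency Rebate: £104,600 is at or above £97,400, so the credit is £0. Heating Assistance Credit: £104,600 is at or below the £234,900 threshold, so the full £3,075 applies. total £0 + £3,075 = £3,075
Difference: |£13,965 − £3,075| = £10,890.

£10,890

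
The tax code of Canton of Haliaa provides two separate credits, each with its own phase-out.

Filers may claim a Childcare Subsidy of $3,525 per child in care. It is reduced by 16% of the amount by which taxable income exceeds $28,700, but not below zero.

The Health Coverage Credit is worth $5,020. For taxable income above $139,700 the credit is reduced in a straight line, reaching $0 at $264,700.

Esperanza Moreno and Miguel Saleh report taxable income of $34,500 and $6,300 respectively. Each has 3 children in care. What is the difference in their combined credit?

Esperanza ($34,500): Childcare Subsidy: base = 3 × $3,525 = $10,575. 16% of the $5,800 excess over $28,700 is $928; credit = $10,575 − $928 = $9,647. Health Coverage Credit: $34,500 is at or below the $139,700 threshold, so the full $5,020 applies. total $9,647 + $5,020 = $14,667
Miguel ($6,300): Childcare Subsidy: base = 3 × $3,525 = $10,575. $6,300 is at or below the $28,700 threshold, so the full $10,575 applies. Health Coverage Credit: $6,300 is at or below the $139,700 threshold, so the full $5,020 applies. total $10,575 + $5,020 = $15,595
Difference: |$14,667 − $15,595| = $928.

$928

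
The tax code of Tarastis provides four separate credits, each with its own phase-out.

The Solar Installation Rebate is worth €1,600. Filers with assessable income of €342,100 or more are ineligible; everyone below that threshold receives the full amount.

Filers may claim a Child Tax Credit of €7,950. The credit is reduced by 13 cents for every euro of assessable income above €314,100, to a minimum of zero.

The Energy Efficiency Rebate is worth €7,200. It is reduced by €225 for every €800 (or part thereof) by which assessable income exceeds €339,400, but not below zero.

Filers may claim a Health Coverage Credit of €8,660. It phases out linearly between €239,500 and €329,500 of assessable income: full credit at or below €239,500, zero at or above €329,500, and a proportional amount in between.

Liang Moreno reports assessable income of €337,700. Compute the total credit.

€13,682

Solar Installation Rebate: €337,700 is below the €342,100 cutoff, so the full €1,600 applies.
Child Tax Credit: 13% of the €23,600 excess over €314,100 is €3,068; credit = €7,950 − €3,068 = €4,882.
Energy Efficiency Rebate: €337,700 is at or below the €339,400 threshold, so the full €7,200 applies.
Health Coverage Credit: €337,700 is at or above €329,500, so the credit is €0.
Total: €1,600 + €4,882 + €7,200 + €0 = €13,682.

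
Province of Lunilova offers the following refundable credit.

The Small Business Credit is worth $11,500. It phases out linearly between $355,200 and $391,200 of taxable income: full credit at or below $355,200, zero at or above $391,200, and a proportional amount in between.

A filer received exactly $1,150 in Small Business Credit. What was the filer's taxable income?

$1,150 is 1,150/11,500 of the full $11,500, so 10,350/11,500 of the $36,000 range has been used: income = $355,200 + $36,000 × 10,350/11,500 = $387,600.

$387,600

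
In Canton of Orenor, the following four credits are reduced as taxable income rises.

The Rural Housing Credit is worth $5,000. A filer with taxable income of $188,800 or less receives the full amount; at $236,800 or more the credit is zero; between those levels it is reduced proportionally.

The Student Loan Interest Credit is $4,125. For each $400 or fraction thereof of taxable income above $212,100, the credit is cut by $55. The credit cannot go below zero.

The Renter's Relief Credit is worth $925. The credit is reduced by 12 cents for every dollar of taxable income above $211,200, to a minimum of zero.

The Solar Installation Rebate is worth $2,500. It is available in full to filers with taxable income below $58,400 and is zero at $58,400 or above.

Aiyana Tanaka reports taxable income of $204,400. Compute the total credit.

Rural Housing Credit: $204,400 is $15,600 into a $48,000 phase-out range, leaving 32,400/48,000 of the credit: $5,000 × 32,400/48,000 = $3,375.
Student Loan Interest Credit: $204,400 is at or below the $212,100 threshold, so the full $4,125 applies.
Renter's Relief Credit: $204,400 is at or below the $211,200 threshold, so the full $925 applies.
Solar Installation Rebate: $204,400 meets or exceeds the $58,400 cutoff, so the credit is $0.
Total: $3,375 + $4,125 + $925 + $0 = $8,425.

$8,425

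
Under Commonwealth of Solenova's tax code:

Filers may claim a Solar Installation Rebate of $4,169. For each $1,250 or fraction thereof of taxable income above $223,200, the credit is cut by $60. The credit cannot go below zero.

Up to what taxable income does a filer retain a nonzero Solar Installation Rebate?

After 69 increments the reduction is 69 × $60 = $4,140, leaving $29; one more increment wipes it out. Increment 69 ends at excess 69 × $1,250 = $86,250, so the highest qualifying income is $223,200 + $86,250 = $309,450.

$309,450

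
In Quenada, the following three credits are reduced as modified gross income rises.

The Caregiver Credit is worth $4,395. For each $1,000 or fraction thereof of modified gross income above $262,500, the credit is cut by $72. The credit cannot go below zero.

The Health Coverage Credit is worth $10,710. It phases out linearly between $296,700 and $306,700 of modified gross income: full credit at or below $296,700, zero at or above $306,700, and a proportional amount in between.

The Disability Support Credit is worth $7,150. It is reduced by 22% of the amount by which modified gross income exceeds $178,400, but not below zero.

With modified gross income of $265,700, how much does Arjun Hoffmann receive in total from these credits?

Caregiver Credit: income exceeds $262,500 by $3,200, which is 4 full-or-partial $1,000 increments; reduction = 4 × $72 = $288, leaving $4,107.
Health Coverage Credit: $265,700 is at or below the $296,700 threshold, so the full $10,710 applies.
Disability Support Credit: 22% of the $87,300 excess over $178,400 is $19,206 ≥ base, so the credit is $0.
Total: $4,107 + $10,710 + $0 = $14,817.

$14,817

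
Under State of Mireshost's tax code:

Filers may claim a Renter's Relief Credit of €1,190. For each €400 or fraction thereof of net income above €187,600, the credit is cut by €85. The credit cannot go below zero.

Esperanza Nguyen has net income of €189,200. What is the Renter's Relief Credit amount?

Renter's Relief Credit: income exceeds €187,600 by €1,600, which is 4 full-or-partial €400 increments; reduction = 4 × €85 = €340, leaving €850.

€850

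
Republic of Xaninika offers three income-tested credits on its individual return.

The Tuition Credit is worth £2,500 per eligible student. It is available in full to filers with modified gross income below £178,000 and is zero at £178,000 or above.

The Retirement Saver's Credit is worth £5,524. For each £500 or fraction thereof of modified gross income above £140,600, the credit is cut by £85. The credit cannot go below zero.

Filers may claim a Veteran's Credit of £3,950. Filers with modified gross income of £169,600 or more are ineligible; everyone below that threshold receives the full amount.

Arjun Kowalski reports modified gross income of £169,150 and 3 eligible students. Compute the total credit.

Tuition Credit: base = 3 × £2,500 = £7,500. £169,150 is below the £178,000 cutoff, so the full £7,500 applies.
Retirement Saver's Credit: income exceeds £140,600 by £28,550, which is 58 full-or-partial £500 increments; reduction = 58 × £85 = £4,930, leaving £594.
Veteran's Credit: £169,150 is below the £169,600 cutoff, so the full £3,950 applies.
Total: £7,500 + £594 + £3,950 = £12,044.

£12,044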